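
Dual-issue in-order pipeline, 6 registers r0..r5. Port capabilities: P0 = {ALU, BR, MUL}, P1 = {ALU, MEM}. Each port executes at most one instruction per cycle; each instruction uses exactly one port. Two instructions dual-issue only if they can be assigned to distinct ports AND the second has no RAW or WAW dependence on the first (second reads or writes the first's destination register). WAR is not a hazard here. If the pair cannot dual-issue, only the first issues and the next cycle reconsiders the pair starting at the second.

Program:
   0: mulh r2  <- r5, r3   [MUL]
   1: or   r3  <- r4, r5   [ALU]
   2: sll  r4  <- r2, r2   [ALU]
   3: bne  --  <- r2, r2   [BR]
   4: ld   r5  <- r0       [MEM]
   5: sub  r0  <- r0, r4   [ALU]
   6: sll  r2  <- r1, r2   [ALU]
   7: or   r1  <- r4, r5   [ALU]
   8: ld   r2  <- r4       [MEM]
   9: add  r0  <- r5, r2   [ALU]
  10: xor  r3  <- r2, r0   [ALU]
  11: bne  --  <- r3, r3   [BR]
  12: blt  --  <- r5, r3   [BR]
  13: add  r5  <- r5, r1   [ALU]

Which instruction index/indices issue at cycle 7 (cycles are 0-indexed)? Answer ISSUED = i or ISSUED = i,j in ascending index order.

#0 head=0: mulh/or i0/i1 dual
#1 head=2: sll/bne i2/i3 dual
#2 head=4: ld/sub i4/i5 dual
#3 head=6: sll/or i6/i7 dual
#4 head=8: ld i8 RAW r2
#5 head=9: add i9 RAW r0
#6 head=10: xor i10 RAW r3
#7 head=11: bne i11 no-port BR/BR
#8 head=12: blt/add i12/i13 dual

ISSUED = 11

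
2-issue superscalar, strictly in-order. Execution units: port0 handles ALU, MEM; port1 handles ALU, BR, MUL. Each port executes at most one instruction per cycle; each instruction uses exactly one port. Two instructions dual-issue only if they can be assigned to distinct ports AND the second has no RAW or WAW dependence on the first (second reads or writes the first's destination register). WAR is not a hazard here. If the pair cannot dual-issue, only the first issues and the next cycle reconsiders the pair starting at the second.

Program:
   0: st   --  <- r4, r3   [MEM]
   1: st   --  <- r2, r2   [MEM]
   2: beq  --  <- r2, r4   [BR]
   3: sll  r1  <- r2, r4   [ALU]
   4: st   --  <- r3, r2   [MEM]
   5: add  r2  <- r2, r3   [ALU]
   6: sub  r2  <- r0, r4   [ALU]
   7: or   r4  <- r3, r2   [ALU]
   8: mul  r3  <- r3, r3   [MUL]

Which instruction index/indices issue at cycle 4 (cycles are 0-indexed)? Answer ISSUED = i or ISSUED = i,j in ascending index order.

[0] i0  st.MEM  -- no-port MEM/MEM
[1] i1+i2  st.MEM+beq.BR  -- dual
[2] i3+i4  sll.ALU+st.MEM  -- dual
[3] i5  add.ALU  -- WAW r2
[4] i6  sub.ALU  -- RAW r2
[5] i7+i8  or.ALU+mul.MUL  -- dual

ISSUED = 6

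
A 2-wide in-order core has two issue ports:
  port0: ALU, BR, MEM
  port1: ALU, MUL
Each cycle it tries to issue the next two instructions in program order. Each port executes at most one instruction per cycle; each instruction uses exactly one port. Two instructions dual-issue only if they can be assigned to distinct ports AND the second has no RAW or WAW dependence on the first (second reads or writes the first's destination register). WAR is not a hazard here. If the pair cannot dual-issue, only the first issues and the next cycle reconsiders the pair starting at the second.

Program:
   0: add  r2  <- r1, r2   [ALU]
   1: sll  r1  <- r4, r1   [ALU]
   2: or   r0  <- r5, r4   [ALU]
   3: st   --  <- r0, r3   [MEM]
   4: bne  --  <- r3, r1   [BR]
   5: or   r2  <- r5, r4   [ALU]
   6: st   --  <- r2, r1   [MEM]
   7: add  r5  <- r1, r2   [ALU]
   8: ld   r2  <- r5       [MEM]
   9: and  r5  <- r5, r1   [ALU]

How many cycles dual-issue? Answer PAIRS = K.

PAIRS = 4

  cy0 -> i0+i1 (add;sll) dual
  cy1 -> i2 (or) RAW r0
  cy2 -> i3 (st) no-port MEM/BR
  cy3 -> i4+i5 (bne;or) dual
  cy4 -> i6+i7 (st;add) dual
  cy5 -> i8+i9 (ld;and) dual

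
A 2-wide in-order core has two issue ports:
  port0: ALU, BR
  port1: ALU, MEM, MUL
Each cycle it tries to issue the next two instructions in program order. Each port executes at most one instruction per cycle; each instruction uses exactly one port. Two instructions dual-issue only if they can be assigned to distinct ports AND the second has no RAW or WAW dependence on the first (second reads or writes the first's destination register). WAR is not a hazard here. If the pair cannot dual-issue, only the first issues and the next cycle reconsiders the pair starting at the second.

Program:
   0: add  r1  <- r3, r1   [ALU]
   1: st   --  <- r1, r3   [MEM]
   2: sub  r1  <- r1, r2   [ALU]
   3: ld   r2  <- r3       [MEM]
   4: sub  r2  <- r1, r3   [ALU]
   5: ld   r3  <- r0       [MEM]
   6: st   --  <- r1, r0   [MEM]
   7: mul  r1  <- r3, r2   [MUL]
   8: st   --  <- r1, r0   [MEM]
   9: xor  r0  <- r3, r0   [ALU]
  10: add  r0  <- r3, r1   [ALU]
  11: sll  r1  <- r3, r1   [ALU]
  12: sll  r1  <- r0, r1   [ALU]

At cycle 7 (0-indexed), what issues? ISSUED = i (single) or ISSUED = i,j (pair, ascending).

ISSUED = 10,11

t=0 i0:add.ALU ; RAW r1
t=1 i1+i2:st.MEM/sub.ALU ; pair
t=2 i3:ld.MEM ; WAW r2
t=3 i4+i5:sub.ALU/ld.MEM ; pair
t=4 i6:st.MEM ; no-port MEM/MUL
t=5 i7:mul.MUL ; no-port MUL/MEM
t=6 i8+i9:st.MEM/xor.ALU ; pair
t=7 i10+i11:add.ALU/sll.ALU ; pair
t=8 i12:sll.ALU ; tail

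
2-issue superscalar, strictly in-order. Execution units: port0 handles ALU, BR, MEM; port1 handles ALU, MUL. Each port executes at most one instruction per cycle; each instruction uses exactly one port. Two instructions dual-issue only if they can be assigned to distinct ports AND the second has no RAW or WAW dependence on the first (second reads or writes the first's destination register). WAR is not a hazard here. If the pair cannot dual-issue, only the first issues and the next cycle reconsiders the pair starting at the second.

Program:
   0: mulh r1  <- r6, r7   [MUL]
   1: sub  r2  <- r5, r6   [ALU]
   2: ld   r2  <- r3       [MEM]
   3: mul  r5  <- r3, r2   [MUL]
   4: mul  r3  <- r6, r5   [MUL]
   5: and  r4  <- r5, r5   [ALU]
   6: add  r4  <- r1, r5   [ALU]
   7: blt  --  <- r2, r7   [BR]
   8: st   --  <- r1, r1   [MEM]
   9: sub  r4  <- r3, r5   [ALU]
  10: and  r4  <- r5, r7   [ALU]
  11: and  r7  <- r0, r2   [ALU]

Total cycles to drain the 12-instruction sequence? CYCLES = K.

CYCLES = 7

t=0 i0/i1:mulh.MUL+sub.ALU ; dual
t=1 i2:ld.MEM ; RAW r2
t=2 i3:mul.MUL ; no-port MUL/MUL
t=3 i4/i5:mul.MUL+and.ALU ; dual
t=4 i6/i7:add.ALU+blt.BR ; dual
t=5 i8/i9:st.MEM+sub.ALU ; dual
t=6 i10/i11:and.ALU+and.ALU ; dual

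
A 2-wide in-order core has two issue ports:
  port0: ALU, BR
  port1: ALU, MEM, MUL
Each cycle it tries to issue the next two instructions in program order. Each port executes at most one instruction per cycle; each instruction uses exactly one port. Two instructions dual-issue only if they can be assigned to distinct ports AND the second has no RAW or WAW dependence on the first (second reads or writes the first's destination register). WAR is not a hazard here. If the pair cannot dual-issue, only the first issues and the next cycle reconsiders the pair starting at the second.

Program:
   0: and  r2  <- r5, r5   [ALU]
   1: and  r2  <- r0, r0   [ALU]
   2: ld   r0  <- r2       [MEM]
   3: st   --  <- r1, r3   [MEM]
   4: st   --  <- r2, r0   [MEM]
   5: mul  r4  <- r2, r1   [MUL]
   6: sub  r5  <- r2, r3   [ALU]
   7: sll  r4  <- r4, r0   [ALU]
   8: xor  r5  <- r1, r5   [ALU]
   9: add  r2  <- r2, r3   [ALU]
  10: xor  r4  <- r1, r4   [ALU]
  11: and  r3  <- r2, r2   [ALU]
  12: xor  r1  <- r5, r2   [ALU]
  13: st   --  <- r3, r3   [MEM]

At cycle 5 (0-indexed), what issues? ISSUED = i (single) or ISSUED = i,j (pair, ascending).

ISSUED = 5,6

c0: i0 and.ALU  WAW r2
c1: i1 and.ALU  RAW r2
c2: i2 ld.MEM  no-port MEM/MEM
c3: i3 st.MEM  no-port MEM/MEM
c4: i4 st.MEM  no-port MEM/MUL
c5: i5+i6 mul.MUL sub.ALU  dual
c6: i7+i8 sll.ALU xor.ALU  dual
c7: i9+i10 add.ALU xor.ALU  dual
c8: i11+i12 and.ALU xor.ALU  dual
c9: i13 st.MEM  tail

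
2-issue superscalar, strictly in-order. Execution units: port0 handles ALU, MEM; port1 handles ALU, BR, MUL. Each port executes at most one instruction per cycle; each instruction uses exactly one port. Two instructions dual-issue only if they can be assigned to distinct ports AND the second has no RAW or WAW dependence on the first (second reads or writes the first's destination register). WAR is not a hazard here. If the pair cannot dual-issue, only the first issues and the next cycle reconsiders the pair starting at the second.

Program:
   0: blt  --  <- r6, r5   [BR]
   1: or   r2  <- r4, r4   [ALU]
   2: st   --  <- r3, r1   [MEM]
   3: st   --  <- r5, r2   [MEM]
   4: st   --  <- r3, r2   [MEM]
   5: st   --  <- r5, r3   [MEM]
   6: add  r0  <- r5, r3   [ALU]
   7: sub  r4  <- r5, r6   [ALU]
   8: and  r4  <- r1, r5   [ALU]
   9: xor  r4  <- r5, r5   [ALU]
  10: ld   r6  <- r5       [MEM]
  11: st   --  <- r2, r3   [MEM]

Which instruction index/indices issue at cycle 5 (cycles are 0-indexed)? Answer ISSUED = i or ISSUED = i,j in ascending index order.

ISSUED = 7

[0] i0,i1  blt;or  -- dual
[1] i2  st  -- no-port MEM/MEM
[2] i3  st  -- no-port MEM/MEM
[3] i4  st  -- no-port MEM/MEM
[4] i5,i6  st;add  -- dual
[5] i7  sub  -- WAW r4
[6] i8  and  -- WAW r4
[7] i9,i10  xor;ld  -- dual
[8] i11  st  -- tail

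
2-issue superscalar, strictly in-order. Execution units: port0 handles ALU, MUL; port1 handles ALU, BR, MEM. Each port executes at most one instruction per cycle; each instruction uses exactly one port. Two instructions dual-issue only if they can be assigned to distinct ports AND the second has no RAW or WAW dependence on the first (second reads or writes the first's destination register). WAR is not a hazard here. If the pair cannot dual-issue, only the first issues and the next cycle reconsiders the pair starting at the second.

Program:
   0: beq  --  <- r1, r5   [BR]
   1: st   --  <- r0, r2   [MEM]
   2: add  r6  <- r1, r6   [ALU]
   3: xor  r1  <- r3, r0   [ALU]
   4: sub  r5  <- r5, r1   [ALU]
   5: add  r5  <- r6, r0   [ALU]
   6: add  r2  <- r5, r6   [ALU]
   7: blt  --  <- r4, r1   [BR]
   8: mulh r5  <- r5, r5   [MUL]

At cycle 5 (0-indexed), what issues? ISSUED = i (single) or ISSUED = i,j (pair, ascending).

  cy0 -> i0 (beq) no-port BR/MEM
  cy1 -> i1/i2 (st/add) pair
  cy2 -> i3 (xor) RAW r1
  cy3 -> i4 (sub) WAW r5
  cy4 -> i5 (add) RAW r5
  cy5 -> i6/i7 (add/blt) pair
  cy6 -> i8 (mulh) tail

ISSUED = 6,7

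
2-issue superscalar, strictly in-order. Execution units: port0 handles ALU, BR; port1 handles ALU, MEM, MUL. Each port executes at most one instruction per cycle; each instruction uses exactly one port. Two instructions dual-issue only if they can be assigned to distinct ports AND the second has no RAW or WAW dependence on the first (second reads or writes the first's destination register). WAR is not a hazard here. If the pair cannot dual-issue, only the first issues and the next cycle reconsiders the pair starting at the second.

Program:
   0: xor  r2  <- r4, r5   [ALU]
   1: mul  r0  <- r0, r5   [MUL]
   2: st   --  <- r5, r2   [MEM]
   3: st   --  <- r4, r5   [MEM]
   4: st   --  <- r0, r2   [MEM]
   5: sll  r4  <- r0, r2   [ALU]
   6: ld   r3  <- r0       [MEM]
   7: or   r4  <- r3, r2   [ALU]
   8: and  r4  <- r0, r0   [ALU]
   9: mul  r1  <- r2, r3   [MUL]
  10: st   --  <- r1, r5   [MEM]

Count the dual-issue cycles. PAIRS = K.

c0: i0/i1 xor mul  2-wide
c1: i2 st  no-port MEM/MEM
c2: i3 st  no-port MEM/MEM
c3: i4/i5 st sll  2-wide
c4: i6 ld  RAW r3
c5: i7 or  WAW r4
c6: i8/i9 and mul  2-wide
c7: i10 st  tail

PAIRS = 3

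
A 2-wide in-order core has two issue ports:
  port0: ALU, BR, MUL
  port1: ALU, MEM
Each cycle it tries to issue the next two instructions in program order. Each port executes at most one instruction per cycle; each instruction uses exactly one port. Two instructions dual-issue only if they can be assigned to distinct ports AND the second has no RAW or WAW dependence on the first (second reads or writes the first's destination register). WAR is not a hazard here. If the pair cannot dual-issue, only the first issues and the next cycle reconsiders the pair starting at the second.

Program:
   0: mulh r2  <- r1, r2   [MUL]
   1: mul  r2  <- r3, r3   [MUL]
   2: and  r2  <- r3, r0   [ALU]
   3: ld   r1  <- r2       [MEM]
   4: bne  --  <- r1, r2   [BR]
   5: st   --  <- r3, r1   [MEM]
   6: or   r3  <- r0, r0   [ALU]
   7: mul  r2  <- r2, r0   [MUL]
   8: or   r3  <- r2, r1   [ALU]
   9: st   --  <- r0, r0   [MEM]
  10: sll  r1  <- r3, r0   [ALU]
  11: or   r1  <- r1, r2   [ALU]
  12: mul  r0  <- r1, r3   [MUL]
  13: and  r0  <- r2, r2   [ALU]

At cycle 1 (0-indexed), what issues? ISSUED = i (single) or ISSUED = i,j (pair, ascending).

ISSUED = 1

t=0 i0:mulh.MUL ; no-port MUL/MUL
t=1 i1:mul.MUL ; WAW r2
t=2 i2:and.ALU ; RAW r2
t=3 i3:ld.MEM ; RAW r1
t=4 i4,i5:bne.BR+st.MEM ; dual
t=5 i6,i7:or.ALU+mul.MUL ; dual
t=6 i8,i9:or.ALU+st.MEM ; dual
t=7 i10:sll.ALU ; RAW+WAW r1
t=8 i11:or.ALU ; RAW r1
t=9 i12:mul.MUL ; WAW r0
t=10 i13:and.ALU ; tail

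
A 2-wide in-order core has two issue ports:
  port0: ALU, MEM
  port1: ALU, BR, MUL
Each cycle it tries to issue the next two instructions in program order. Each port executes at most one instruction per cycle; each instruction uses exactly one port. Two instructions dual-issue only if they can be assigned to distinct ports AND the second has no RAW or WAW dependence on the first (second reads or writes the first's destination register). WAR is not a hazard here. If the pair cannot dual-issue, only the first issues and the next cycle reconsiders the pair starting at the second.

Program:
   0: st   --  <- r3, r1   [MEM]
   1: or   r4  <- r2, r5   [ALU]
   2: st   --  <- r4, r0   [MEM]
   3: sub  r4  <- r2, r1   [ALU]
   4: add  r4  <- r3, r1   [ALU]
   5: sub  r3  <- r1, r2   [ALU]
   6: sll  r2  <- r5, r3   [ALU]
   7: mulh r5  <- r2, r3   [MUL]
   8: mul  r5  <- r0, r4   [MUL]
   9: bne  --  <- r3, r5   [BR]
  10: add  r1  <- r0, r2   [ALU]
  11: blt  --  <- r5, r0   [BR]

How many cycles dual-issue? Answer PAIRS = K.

PAIRS = 4

c0: i0+i1 st or  2-wide
c1: i2+i3 st sub  2-wide
c2: i4+i5 add sub  2-wide
c3: i6 sll  RAW r2
c4: i7 mulh  no-port MUL/MUL
c5: i8 mul  no-port MUL/BR
c6: i9+i10 bne add  2-wide
c7: i11 blt  tail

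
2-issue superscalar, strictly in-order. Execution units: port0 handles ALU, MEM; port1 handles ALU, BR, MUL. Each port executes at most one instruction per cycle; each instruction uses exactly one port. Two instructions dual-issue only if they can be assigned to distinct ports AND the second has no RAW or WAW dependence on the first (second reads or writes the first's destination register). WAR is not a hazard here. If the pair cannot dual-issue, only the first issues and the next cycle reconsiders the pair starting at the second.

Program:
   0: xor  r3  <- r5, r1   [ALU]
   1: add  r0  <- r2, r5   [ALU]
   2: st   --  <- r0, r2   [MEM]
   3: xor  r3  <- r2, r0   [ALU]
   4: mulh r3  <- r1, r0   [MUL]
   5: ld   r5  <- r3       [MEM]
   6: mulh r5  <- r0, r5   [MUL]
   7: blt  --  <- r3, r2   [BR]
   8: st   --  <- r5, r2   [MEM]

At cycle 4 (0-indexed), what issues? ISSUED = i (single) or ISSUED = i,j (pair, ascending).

  cy0 -> i0+i1 (xor add) 2-wide
  cy1 -> i2+i3 (st xor) 2-wide
  cy2 -> i4 (mulh) RAW r3
  cy3 -> i5 (ld) RAW+WAW r5
  cy4 -> i6 (mulh) no-port MUL/BR
  cy5 -> i7+i8 (blt st) 2-wide

ISSUED = 6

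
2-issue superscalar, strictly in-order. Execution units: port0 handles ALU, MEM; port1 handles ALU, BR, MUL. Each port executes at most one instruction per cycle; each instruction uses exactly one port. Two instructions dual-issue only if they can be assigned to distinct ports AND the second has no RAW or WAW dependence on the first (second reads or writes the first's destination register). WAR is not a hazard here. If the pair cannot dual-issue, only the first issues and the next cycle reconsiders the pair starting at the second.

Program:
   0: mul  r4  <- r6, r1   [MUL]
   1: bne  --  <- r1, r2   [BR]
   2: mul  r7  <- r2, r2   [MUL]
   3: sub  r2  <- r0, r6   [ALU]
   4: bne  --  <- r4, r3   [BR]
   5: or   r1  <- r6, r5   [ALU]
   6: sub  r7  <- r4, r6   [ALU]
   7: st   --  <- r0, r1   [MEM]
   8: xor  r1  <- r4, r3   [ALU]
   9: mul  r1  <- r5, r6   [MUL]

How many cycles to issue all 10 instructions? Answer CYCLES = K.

0. mul @i0  | no-port MUL/BR
1. bne @i1  | no-port BR/MUL
2. mul;sub @i2&i3  | pair
3. bne;or @i4&i5  | pair
4. sub;st @i6&i7  | pair
5. xor @i8  | WAW r1
6. mul @i9  | tail

CYCLES = 7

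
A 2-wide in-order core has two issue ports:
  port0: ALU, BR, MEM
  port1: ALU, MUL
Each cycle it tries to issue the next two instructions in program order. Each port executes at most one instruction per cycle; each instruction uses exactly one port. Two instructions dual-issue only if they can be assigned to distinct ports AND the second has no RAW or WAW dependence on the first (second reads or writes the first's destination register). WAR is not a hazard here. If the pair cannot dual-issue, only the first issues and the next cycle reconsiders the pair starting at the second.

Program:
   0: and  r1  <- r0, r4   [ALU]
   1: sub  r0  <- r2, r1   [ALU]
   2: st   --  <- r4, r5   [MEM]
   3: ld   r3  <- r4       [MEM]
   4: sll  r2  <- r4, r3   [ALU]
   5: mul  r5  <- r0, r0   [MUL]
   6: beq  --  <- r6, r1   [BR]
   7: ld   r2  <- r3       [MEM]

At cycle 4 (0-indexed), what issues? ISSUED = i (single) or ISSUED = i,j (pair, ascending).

ISSUED = 6

0. and @i0  | RAW r1
1. sub;st @i1/i2  | dual
2. ld @i3  | RAW r3
3. sll;mul @i4/i5  | dual
4. beq @i6  | no-port BR/MEM
5. ld @i7  | tail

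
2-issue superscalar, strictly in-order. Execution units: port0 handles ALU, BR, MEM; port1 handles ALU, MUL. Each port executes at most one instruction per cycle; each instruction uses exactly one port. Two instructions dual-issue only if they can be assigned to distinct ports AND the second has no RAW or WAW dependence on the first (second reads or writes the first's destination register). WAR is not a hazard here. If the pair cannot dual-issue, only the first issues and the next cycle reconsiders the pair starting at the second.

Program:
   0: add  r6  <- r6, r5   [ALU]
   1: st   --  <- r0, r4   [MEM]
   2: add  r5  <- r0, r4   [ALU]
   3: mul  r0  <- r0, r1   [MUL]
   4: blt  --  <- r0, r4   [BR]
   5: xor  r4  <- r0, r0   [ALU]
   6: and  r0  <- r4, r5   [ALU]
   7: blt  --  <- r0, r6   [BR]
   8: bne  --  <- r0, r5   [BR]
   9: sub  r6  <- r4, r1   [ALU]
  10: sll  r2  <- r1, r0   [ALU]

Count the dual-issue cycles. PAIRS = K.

c0: i0,i1 add+st  dual
c1: i2,i3 add+mul  dual
c2: i4,i5 blt+xor  dual
c3: i6 and  RAW r0
c4: i7 blt  no-port BR/BR
c5: i8,i9 bne+sub  dual
c6: i10 sll  tail

PAIRS = 4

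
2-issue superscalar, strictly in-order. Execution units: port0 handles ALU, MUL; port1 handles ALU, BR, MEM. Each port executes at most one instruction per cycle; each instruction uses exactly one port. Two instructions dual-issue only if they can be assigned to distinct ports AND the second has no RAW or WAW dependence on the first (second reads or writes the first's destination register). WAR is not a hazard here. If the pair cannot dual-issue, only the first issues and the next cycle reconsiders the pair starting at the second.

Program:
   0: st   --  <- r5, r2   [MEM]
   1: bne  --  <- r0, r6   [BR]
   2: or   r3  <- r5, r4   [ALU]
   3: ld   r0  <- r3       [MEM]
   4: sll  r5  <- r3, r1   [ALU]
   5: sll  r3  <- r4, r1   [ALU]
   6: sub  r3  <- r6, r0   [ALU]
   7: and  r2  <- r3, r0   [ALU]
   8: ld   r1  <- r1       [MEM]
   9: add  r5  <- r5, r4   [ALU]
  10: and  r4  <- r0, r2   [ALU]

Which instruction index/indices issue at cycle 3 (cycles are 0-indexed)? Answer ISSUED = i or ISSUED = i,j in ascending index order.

ISSUED = 5

  cy0 -> i0 (st.MEM) no-port MEM/BR
  cy1 -> i1&i2 (bne.BR/or.ALU) dual
  cy2 -> i3&i4 (ld.MEM/sll.ALU) dual
  cy3 -> i5 (sll.ALU) WAW r3
  cy4 -> i6 (sub.ALU) RAW r3
  cy5 -> i7&i8 (and.ALU/ld.MEM) dual
  cy6 -> i9&i10 (add.ALU/and.ALU) dual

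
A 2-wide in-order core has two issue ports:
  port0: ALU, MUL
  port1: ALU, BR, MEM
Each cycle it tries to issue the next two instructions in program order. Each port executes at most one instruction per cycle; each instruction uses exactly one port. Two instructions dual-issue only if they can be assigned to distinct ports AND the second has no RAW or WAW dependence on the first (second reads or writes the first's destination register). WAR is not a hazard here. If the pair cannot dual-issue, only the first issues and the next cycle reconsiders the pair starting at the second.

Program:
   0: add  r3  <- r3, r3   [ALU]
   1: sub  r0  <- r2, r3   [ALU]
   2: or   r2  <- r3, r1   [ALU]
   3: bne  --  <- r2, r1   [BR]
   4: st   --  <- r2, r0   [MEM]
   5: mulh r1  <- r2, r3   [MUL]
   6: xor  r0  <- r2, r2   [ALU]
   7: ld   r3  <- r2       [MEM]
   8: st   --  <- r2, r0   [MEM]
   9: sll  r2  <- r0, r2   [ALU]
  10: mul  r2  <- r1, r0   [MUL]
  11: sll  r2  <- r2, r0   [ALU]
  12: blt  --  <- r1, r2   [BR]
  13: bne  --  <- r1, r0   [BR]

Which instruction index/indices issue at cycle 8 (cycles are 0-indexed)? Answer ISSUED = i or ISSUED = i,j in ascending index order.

  cy0 -> i0 (add.ALU) RAW r3
  cy1 -> i1/i2 (sub.ALU+or.ALU) dual
  cy2 -> i3 (bne.BR) no-port BR/MEM
  cy3 -> i4/i5 (st.MEM+mulh.MUL) dual
  cy4 -> i6/i7 (xor.ALU+ld.MEM) dual
  cy5 -> i8/i9 (st.MEM+sll.ALU) dual
  cy6 -> i10 (mul.MUL) RAW+WAW r2
  cy7 -> i11 (sll.ALU) RAW r2
  cy8 -> i12 (blt.BR) no-port BR/BR
  cy9 -> i13 (bne.BR) tail

ISSUED = 12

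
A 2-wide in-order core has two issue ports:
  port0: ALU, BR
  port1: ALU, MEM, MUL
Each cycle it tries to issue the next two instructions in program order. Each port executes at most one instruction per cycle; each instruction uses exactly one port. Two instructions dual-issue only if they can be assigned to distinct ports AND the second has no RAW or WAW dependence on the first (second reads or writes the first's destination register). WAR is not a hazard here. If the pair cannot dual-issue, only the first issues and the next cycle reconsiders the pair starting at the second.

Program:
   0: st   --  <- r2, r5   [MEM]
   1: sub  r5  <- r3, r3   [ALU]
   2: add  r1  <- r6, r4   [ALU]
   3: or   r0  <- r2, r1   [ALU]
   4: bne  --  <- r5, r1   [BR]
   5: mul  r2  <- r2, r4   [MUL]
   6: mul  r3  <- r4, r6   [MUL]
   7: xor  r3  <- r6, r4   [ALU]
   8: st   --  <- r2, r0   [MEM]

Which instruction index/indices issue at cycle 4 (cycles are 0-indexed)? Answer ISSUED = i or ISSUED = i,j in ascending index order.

ISSUED = 6

  cy0 -> i0/i1 (st sub) pair
  cy1 -> i2 (add) RAW r1
  cy2 -> i3/i4 (or bne) pair
  cy3 -> i5 (mul) no-port MUL/MUL
  cy4 -> i6 (mul) WAW r3
  cy5 -> i7/i8 (xor st) pair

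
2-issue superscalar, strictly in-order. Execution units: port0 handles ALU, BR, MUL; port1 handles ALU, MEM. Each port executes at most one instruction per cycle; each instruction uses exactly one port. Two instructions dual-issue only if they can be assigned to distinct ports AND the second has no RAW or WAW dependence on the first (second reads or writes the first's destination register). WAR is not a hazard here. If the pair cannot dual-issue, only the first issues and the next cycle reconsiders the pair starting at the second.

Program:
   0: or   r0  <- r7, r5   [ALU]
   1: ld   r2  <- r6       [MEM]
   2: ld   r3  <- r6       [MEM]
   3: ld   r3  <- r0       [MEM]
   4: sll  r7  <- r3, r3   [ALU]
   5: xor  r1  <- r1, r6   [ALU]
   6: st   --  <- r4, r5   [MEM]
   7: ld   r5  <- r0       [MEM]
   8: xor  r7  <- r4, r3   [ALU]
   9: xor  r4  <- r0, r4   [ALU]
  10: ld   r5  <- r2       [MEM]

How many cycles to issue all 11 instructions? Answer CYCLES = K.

c0: i0&i1 or.ALU ld.MEM  2-wide
c1: i2 ld.MEM  no-port MEM/MEM
c2: i3 ld.MEM  RAW r3
c3: i4&i5 sll.ALU xor.ALU  2-wide
c4: i6 st.MEM  no-port MEM/MEM
c5: i7&i8 ld.MEM xor.ALU  2-wide
c6: i9&i10 xor.ALU ld.MEM  2-wide

CYCLES = 7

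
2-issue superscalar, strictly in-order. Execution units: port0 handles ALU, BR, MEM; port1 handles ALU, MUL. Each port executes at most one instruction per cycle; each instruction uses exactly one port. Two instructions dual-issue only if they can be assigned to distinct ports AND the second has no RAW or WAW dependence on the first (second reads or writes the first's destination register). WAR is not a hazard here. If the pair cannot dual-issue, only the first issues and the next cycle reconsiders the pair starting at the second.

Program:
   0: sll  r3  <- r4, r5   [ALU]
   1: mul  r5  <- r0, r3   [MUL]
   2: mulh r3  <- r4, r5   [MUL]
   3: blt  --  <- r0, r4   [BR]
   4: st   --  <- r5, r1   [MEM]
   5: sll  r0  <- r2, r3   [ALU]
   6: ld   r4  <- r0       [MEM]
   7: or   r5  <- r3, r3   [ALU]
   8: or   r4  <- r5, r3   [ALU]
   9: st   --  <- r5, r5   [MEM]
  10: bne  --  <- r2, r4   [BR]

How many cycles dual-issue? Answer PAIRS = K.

  cy0 -> i0 (sll) RAW r3
  cy1 -> i1 (mul) no-port MUL/MUL
  cy2 -> i2+i3 (mulh/blt) pair
  cy3 -> i4+i5 (st/sll) pair
  cy4 -> i6+i7 (ld/or) pair
  cy5 -> i8+i9 (or/st) pair
  cy6 -> i10 (bne) tail

PAIRS = 4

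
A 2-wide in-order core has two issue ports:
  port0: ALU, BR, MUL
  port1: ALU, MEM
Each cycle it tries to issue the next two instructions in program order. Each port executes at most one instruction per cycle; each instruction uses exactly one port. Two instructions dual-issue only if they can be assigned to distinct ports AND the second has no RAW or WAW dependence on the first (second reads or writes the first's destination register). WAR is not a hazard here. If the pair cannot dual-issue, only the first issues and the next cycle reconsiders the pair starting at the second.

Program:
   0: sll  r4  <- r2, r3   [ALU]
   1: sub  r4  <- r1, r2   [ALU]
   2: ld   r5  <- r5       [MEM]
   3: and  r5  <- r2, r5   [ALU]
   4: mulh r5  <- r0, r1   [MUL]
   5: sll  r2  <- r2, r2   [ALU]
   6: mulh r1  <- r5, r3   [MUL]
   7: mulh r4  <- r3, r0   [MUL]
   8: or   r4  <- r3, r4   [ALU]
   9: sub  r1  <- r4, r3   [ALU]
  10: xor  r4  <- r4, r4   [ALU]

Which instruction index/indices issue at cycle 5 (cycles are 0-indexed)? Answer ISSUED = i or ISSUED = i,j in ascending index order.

0. sll @i0  | WAW r4
1. sub/ld @i1+i2  | dual
2. and @i3  | WAW r5
3. mulh/sll @i4+i5  | dual
4. mulh @i6  | no-port MUL/MUL
5. mulh @i7  | RAW+WAW r4
6. or @i8  | RAW r4
7. sub/xor @i9+i10  | dual

ISSUED = 7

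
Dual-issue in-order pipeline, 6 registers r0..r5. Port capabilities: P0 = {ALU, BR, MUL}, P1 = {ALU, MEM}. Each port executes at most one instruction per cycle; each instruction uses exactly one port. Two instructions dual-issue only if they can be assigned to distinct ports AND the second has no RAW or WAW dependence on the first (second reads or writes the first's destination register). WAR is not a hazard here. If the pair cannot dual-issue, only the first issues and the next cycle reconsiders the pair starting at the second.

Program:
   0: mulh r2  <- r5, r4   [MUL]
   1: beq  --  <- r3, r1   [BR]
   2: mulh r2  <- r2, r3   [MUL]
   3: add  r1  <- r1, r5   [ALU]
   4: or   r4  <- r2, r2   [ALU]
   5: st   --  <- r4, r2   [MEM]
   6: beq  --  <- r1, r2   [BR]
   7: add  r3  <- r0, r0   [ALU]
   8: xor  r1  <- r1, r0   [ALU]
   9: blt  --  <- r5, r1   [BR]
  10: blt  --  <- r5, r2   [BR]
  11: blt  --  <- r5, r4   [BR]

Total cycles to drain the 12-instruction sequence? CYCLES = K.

t=0 i0:mulh ; no-port MUL/BR
t=1 i1:beq ; no-port BR/MUL
t=2 i2,i3:mulh;add ; 2-wide
t=3 i4:or ; RAW r4
t=4 i5,i6:st;beq ; 2-wide
t=5 i7,i8:add;xor ; 2-wide
t=6 i9:blt ; no-port BR/BR
t=7 i10:blt ; no-port BR/BR
t=8 i11:blt ; tail

CYCLES = 9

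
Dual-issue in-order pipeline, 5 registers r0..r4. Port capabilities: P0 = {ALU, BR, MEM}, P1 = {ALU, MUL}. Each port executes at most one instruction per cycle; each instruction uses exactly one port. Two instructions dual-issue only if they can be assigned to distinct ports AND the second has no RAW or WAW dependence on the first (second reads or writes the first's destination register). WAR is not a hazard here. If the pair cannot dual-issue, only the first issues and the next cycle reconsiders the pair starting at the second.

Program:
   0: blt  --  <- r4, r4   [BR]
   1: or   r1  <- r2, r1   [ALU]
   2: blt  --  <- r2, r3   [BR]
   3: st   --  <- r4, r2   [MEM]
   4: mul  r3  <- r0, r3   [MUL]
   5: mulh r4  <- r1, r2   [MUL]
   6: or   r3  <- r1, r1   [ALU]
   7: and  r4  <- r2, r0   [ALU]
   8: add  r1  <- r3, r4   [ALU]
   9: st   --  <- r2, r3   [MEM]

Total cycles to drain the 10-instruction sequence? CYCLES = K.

CYCLES = 6

0. blt.BR or.ALU @i0+i1  | pair
1. blt.BR @i2  | no-port BR/MEM
2. st.MEM mul.MUL @i3+i4  | pair
3. mulh.MUL or.ALU @i5+i6  | pair
4. and.ALU @i7  | RAW r4
5. add.ALU st.MEM @i8+i9  | pair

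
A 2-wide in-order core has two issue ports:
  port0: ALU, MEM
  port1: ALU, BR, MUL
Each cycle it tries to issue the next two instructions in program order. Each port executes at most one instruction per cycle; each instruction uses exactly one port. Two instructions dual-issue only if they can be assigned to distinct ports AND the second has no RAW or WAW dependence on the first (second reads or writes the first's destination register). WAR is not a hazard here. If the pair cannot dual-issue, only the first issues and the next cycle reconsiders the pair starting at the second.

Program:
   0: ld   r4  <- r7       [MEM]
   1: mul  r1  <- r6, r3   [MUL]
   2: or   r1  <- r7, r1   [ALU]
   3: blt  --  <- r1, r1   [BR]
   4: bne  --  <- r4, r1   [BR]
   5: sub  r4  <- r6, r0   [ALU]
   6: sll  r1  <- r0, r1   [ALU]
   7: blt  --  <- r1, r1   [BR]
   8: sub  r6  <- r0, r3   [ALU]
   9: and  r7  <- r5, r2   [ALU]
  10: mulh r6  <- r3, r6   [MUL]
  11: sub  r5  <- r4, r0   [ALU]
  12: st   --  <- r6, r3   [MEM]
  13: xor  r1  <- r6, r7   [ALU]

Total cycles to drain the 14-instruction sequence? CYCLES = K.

  cy0 -> i0/i1 (ld.MEM+mul.MUL) pair
  cy1 -> i2 (or.ALU) RAW r1
  cy2 -> i3 (blt.BR) no-port BR/BR
  cy3 -> i4/i5 (bne.BR+sub.ALU) pair
  cy4 -> i6 (sll.ALU) RAW r1
  cy5 -> i7/i8 (blt.BR+sub.ALU) pair
  cy6 -> i9/i10 (and.ALU+mulh.MUL) pair
  cy7 -> i11/i12 (sub.ALU+st.MEM) pair
  cy8 -> i13 (xor.ALU) tail

CYCLES = 9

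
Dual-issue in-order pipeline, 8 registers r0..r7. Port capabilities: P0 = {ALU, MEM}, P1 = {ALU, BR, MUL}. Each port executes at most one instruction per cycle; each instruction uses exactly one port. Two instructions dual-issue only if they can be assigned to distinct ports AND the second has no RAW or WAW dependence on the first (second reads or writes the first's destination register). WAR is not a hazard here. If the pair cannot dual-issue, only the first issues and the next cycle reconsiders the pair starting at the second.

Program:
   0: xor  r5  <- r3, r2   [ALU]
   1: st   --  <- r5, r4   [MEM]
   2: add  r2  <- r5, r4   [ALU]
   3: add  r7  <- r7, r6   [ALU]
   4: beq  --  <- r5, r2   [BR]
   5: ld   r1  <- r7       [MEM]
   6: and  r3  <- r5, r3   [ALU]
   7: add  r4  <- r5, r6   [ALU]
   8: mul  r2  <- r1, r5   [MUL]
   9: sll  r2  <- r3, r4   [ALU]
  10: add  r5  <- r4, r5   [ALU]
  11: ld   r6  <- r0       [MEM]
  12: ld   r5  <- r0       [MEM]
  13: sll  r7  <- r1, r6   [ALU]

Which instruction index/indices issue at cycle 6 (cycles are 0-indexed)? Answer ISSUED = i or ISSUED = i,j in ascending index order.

c0: i0 xor.ALU  RAW r5
c1: i1+i2 st.MEM/add.ALU  dual
c2: i3+i4 add.ALU/beq.BR  dual
c3: i5+i6 ld.MEM/and.ALU  dual
c4: i7+i8 add.ALU/mul.MUL  dual
c5: i9+i10 sll.ALU/add.ALU  dual
c6: i11 ld.MEM  no-port MEM/MEM
c7: i12+i13 ld.MEM/sll.ALU  dual

ISSUED = 11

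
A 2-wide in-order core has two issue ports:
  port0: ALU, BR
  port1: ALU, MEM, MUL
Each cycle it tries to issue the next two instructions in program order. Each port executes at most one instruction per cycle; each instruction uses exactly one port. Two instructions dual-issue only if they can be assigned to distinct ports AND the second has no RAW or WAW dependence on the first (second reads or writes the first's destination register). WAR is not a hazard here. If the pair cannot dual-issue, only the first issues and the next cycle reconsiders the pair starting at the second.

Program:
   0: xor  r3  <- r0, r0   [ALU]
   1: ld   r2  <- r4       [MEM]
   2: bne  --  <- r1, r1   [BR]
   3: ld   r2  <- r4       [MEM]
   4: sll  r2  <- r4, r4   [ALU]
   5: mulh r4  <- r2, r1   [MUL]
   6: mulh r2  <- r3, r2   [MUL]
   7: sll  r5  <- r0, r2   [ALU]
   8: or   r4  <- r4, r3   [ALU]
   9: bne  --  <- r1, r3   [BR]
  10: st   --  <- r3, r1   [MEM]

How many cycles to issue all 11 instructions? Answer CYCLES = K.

#0 head=0: xor/ld i0+i1 dual
#1 head=2: bne/ld i2+i3 dual
#2 head=4: sll i4 RAW r2
#3 head=5: mulh i5 no-port MUL/MUL
#4 head=6: mulh i6 RAW r2
#5 head=7: sll/or i7+i8 dual
#6 head=9: bne/st i9+i10 dual

CYCLES = 7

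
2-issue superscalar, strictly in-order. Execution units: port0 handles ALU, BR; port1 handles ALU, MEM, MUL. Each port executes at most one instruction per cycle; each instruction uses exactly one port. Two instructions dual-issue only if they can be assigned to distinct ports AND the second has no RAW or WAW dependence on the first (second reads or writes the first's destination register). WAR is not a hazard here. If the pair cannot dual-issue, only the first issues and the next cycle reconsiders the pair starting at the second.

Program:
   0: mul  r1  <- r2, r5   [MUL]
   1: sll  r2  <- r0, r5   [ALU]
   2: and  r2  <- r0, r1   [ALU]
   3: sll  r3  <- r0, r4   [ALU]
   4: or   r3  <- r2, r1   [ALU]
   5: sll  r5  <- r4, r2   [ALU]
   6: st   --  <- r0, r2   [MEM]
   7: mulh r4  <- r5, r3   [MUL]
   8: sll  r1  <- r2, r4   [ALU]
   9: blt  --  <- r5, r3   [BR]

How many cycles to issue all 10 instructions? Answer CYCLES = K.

CYCLES = 6

  cy0 -> i0/i1 (mul.MUL+sll.ALU) dual
  cy1 -> i2/i3 (and.ALU+sll.ALU) dual
  cy2 -> i4/i5 (or.ALU+sll.ALU) dual
  cy3 -> i6 (st.MEM) no-port MEM/MUL
  cy4 -> i7 (mulh.MUL) RAW r4
  cy5 -> i8/i9 (sll.ALU+blt.BR) dual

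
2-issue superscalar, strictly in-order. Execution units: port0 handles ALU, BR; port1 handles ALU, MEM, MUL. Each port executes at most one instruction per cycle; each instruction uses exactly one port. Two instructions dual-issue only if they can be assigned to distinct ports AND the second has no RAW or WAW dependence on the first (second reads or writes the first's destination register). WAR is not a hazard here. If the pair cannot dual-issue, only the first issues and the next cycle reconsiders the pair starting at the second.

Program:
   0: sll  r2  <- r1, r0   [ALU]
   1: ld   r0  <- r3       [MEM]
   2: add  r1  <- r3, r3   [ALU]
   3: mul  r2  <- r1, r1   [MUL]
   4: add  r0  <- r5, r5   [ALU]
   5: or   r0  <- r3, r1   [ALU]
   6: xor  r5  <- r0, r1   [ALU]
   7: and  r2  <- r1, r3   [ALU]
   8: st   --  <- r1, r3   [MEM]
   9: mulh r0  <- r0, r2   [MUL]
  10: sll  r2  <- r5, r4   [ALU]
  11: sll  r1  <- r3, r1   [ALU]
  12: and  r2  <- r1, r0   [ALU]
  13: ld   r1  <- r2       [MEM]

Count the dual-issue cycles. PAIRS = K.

PAIRS = 4

[0] i0/i1  sll ld  -- 2-wide
[1] i2  add  -- RAW r1
[2] i3/i4  mul add  -- 2-wide
[3] i5  or  -- RAW r0
[4] i6/i7  xor and  -- 2-wide
[5] i8  st  -- no-port MEM/MUL
[6] i9/i10  mulh sll  -- 2-wide
[7] i11  sll  -- RAW r1
[8] i12  and  -- RAW r2
[9] i13  ld  -- tail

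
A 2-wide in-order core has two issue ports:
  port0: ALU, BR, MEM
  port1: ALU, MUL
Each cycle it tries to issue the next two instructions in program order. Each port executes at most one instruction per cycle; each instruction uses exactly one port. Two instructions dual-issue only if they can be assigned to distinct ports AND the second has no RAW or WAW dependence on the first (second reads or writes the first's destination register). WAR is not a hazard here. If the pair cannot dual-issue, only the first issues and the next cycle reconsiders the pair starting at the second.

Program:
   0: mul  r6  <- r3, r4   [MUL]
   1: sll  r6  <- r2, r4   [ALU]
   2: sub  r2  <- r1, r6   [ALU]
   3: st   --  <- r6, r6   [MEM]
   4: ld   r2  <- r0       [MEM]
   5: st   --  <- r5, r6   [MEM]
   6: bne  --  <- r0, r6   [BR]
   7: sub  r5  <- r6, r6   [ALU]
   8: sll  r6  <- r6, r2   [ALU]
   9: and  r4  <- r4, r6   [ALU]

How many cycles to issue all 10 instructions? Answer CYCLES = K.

c0: i0 mul  WAW r6
c1: i1 sll  RAW r6
c2: i2&i3 sub;st  2-wide
c3: i4 ld  no-port MEM/MEM
c4: i5 st  no-port MEM/BR
c5: i6&i7 bne;sub  2-wide
c6: i8 sll  RAW r6
c7: i9 and  tail

CYCLES = 8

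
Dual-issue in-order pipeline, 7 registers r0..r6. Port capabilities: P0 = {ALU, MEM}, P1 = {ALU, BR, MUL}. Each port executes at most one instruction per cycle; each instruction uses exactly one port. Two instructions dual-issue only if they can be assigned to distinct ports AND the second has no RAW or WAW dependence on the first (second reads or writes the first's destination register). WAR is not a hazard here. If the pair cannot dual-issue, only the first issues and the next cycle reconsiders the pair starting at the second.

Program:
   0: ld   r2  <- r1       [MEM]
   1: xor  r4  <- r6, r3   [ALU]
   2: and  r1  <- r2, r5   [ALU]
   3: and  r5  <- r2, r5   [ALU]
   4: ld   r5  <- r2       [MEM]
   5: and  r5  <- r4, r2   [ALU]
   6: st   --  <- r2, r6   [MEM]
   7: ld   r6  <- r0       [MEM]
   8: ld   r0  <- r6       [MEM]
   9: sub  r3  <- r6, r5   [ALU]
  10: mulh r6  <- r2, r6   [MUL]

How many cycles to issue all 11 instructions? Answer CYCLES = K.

CYCLES = 7

[0] i0+i1  ld;xor  -- dual
[1] i2+i3  and;and  -- dual
[2] i4  ld  -- WAW r5
[3] i5+i6  and;st  -- dual
[4] i7  ld  -- no-port MEM/MEM
[5] i8+i9  ld;sub  -- dual
[6] i10  mulh  -- tail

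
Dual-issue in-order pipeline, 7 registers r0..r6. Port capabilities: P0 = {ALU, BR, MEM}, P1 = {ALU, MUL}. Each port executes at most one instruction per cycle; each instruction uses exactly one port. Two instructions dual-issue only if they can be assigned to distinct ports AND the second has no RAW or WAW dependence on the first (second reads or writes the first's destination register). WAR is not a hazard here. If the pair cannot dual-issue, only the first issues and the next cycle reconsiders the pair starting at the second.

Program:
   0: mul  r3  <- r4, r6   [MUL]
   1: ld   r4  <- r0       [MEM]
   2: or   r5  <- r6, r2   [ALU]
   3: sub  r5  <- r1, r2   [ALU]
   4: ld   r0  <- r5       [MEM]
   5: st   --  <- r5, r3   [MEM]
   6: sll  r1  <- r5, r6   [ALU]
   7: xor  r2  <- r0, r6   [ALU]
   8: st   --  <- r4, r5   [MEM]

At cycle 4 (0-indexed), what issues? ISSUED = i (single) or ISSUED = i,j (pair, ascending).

c0: i0,i1 mul+ld  pair
c1: i2 or  WAW r5
c2: i3 sub  RAW r5
c3: i4 ld  no-port MEM/MEM
c4: i5,i6 st+sll  pair
c5: i7,i8 xor+st  pair

ISSUED = 5,6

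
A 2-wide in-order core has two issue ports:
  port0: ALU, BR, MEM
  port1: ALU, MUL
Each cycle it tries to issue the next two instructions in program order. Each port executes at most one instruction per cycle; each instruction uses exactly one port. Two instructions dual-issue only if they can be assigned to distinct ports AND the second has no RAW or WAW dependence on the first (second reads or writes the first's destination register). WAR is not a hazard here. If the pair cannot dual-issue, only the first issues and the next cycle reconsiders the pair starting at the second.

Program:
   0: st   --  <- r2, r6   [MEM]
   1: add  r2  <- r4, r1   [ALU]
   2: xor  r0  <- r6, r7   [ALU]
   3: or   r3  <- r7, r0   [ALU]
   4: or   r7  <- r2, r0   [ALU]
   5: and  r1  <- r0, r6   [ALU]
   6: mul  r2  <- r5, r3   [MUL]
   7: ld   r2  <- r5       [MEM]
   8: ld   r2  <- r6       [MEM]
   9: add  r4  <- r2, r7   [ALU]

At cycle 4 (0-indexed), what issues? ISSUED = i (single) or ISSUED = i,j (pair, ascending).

ISSUED = 7

c0: i0/i1 st;add  2-wide
c1: i2 xor  RAW r0
c2: i3/i4 or;or  2-wide
c3: i5/i6 and;mul  2-wide
c4: i7 ld  no-port MEM/MEM
c5: i8 ld  RAW r2
c6: i9 add  tail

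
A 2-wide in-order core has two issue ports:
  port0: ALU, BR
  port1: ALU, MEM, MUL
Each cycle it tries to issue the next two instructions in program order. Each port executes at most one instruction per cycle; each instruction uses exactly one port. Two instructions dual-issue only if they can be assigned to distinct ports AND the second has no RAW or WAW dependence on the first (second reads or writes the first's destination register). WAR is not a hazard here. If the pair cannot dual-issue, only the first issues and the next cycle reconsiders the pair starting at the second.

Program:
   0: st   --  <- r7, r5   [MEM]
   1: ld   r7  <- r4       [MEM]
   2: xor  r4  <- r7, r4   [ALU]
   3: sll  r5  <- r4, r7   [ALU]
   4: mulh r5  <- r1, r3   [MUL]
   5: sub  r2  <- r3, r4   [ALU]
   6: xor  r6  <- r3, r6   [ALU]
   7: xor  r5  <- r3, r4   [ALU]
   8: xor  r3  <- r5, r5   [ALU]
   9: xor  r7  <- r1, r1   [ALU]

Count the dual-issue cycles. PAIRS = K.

PAIRS = 3

0. st @i0  | no-port MEM/MEM
1. ld @i1  | RAW r7
2. xor @i2  | RAW r4
3. sll @i3  | WAW r5
4. mulh/sub @i4,i5  | 2-wide
5. xor/xor @i6,i7  | 2-wide
6. xor/xor @i8,i9  | 2-wide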